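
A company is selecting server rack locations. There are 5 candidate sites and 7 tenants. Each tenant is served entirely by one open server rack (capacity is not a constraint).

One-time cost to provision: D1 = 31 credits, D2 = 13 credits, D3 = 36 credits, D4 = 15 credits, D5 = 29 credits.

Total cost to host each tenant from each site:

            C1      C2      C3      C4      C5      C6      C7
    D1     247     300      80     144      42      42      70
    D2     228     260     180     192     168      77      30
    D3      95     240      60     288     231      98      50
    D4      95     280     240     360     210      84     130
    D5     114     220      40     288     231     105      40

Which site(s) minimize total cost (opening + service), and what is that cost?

For any fixed open set, each tenant goes to its cheapest open site; total = fixed + service.
{D1, D4, D5}: C1→D4 95, C2→D5 220, C3→D5 40, C4→D1 144, C5→D1 42, C6→D1 42, C7→D5 40. Service 623; fixed 75; total 698.
{D1, D2, D4, D5}: service 613 + fixed 88 = 701
{D1, D5}: C1→D5 114, C2→D5 220, C3→D5 40, C4→D1 144, C5→D1 42, C6→D1 42, C7→D5 40. Service 642; fixed 60; total 702.
{D1, D2, D3, D4, D5}: service 613 + fixed 124 = 737
No other subset beats 698.

Open D1, D4 and D5; minimum total cost 698.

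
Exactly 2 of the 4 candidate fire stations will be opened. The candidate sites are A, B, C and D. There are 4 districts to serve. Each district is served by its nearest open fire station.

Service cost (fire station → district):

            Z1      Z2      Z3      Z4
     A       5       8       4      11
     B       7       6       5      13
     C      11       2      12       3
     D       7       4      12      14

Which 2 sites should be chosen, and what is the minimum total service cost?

Choose A and C; total service cost 14.

With exactly 2 open, each district uses its cheapest among the chosen.
{A, C}: Z1→A 5, Z2→C 2, Z3→A 4, Z4→C 3. Service cost 14.
{B, C}: service cost 17
{A, D}: service cost 24
Among all 6 size-2 choices, {A, C} is lowest.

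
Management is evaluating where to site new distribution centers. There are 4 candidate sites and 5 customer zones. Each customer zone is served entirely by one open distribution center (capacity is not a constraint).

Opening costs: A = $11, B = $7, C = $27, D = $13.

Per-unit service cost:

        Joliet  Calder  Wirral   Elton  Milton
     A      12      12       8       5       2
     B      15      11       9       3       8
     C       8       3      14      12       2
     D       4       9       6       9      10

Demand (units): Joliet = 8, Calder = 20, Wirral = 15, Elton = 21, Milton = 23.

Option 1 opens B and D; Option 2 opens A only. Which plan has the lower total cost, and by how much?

Option 1: {B, D}: Joliet→D 4·8=32, Calder→D 9·20=180, Wirral→D 6·15=90, Elton→B 3·21=63, Milton→B 8·23=184. Service 549; fixed 20; total 569.
Option 2: {A}: Joliet→A 12·8=96, Calder→A 12·20=240, Wirral→A 8·15=120, Elton→A 5·21=105, Milton→A 2·23=46. Service 607; fixed 11; total 618.
Difference: |569 − 618| = 49.

Option 1 is cheaper by 49.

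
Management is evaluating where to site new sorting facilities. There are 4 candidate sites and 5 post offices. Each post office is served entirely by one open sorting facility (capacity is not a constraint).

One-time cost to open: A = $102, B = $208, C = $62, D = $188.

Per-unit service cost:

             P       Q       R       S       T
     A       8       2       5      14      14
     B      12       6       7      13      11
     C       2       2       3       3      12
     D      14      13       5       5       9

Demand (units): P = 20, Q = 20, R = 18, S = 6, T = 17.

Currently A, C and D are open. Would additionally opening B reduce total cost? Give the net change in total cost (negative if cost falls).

No — net change +208 (cost rises by 208).

Current service cost with {A, C, D}: 305.
Adding B: each post office re-picks its cheapest; new service cost 305, saving 0.
Extra fixed cost: 208. Net change = 208 − 0 = 208.
(Totals: 657 → 865.)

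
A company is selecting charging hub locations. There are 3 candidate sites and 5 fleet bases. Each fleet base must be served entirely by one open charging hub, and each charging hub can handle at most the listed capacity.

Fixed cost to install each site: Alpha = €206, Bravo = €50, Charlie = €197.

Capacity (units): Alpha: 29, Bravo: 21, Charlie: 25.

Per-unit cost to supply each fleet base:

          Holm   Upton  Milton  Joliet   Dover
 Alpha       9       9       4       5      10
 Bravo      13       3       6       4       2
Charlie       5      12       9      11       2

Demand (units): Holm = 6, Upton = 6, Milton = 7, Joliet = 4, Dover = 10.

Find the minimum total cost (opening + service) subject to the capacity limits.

Minimum total cost: 373

Open {Bravo, Charlie}: Holm→Charlie 5·6=30, Upton→Bravo 3·6=18, Milton→Bravo 6·7=42, Joliet→Bravo 4·4=16, Dover→Charlie 2·10=20.
Loads: Bravo carries 17/21, Charlie carries 16/25. Service 126; fixed 247; total 373.
Next best feasible plan costs 392.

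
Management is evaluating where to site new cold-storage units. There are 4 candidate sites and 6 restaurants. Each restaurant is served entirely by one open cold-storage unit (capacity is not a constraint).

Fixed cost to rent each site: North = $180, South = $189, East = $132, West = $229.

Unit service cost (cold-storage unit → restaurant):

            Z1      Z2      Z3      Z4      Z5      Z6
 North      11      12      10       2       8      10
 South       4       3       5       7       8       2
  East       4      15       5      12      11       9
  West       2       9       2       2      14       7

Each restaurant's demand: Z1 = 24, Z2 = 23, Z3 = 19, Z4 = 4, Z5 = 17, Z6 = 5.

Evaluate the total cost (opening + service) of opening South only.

Total cost: 623

Each restaurant is assigned to its cheapest site among the open ones.
{South}: Z1→South 4·24=96, Z2→South 3·23=69, Z3→South 5·19=95, Z4→South 7·4=28, Z5→South 8·17=136, Z6→South 2·5=10. Service 434; fixed 189; total 623.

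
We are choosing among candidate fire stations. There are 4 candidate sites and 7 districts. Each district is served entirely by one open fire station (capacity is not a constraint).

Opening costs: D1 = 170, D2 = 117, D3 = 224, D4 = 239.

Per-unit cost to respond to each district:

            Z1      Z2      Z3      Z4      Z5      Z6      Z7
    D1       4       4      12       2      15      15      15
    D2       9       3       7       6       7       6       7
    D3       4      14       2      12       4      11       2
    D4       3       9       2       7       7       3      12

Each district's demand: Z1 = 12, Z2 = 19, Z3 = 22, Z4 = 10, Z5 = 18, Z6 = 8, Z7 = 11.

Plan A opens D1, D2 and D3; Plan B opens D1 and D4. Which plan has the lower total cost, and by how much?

Plan A: {D1, D2, D3}: Z1→D1 4·12=48, Z2→D2 3·19=57, Z3→D3 2·22=44, Z4→D1 2·10=20, Z5→D3 4·18=72, Z6→D2 6·8=48, Z7→D3 2·11=22. Service 311; fixed 511; total 822.
Plan B: {D1, D4}: Z1→D4 3·12=36, Z2→D1 4·19=76, Z3→D4 2·22=44, Z4→D1 2·10=20, Z5→D4 7·18=126, Z6→D4 3·8=24, Z7→D4 12·11=132. Service 458; fixed 409; total 867.
Difference: |822 − 867| = 45.

Plan A is cheaper by 45.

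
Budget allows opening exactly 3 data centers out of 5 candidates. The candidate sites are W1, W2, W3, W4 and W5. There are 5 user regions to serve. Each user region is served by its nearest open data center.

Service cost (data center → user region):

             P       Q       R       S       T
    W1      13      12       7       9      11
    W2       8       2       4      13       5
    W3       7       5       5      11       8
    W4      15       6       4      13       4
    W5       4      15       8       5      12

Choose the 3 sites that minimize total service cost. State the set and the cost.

With exactly 3 open, each user region uses its cheapest among the chosen.
{W2, W4, W5}: P→W5 4, Q→W2 2, R→W2 4, S→W5 5, T→W4 4. Service cost 19.
{W1, W2, W5}: service cost 20
{W2, W3, W5}: service cost 20
Among all 10 size-3 choices, {W2, W4, W5} is lowest.

Choose W2, W4 and W5; total service cost 19.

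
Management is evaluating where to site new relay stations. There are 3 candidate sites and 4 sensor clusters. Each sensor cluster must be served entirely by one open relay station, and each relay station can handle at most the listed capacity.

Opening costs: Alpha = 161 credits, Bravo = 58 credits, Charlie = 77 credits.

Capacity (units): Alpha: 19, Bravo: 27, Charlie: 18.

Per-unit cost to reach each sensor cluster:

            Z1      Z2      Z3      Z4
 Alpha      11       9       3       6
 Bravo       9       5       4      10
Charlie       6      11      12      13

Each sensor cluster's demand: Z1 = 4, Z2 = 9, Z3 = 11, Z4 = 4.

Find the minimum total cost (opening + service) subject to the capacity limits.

Minimum total cost: 288

Open {Bravo, Charlie}: Z1→Charlie 6·4=24, Z2→Bravo 5·9=45, Z3→Bravo 4·11=44, Z4→Bravo 10·4=40.
Loads: Bravo carries 24/27, Charlie carries 4/18. Service 153; fixed 135; total 288.
Next best feasible plan costs 300.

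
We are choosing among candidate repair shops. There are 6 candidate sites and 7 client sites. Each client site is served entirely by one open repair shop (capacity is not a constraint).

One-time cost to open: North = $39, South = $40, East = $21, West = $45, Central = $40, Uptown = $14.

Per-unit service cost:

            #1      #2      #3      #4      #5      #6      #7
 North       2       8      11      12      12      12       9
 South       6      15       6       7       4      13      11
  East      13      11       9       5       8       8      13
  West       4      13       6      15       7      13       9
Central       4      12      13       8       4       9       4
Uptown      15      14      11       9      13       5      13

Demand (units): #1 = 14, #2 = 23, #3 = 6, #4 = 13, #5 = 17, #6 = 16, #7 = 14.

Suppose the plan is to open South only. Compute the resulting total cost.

Total cost: 1026

Each client site is assigned to its cheapest site among the open ones.
{South}: #1→South 6·14=84, #2→South 15·23=345, #3→South 6·6=36, #4→South 7·13=91, #5→South 4·17=68, #6→South 13·16=208, #7→South 11·14=154. Service 986; fixed 40; total 1026.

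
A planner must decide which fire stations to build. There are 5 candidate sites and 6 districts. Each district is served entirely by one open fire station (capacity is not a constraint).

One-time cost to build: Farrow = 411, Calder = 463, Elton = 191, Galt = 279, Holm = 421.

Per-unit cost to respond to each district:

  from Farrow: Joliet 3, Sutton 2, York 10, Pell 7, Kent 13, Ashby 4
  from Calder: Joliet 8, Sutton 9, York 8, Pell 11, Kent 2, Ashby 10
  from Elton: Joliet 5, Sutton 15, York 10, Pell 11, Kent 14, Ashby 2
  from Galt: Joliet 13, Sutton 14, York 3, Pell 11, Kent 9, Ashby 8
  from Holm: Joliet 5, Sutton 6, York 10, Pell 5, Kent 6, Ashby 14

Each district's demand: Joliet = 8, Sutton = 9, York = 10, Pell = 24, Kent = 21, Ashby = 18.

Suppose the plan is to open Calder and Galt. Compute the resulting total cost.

Total cost: 1367

Each district is assigned to its cheapest site among the open ones.
{Calder, Galt}: Joliet→Calder 8·8=64, Sutton→Calder 9·9=81, York→Galt 3·10=30, Pell→Calder 11·24=264, Kent→Calder 2·21=42, Ashby→Galt 8·18=144. Service 625; fixed 742; total 1367.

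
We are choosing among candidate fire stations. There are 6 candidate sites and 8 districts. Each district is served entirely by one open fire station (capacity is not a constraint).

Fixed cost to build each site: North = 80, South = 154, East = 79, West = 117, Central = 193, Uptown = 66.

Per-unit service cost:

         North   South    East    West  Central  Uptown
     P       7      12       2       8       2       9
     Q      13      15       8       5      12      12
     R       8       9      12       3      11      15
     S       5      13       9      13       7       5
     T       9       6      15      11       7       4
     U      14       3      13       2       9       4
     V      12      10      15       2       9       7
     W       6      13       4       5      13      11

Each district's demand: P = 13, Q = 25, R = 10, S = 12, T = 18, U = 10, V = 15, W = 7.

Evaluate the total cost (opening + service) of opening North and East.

Total cost: 1025

Each district is assigned to its cheapest site among the open ones.
{North, East}: P→East 2·13=26, Q→East 8·25=200, R→North 8·10=80, S→North 5·12=60, T→North 9·18=162, U→East 13·10=130, V→North 12·15=180, W→East 4·7=28. Service 866; fixed 159; total 1025.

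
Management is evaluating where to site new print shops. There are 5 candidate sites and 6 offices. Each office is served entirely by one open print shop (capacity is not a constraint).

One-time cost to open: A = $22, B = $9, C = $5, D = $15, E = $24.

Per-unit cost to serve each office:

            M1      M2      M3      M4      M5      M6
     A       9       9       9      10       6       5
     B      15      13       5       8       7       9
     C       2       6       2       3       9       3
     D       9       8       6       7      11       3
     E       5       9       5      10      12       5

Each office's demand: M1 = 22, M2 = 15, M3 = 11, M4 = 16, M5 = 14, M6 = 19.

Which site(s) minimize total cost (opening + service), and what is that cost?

For any fixed open set, each office goes to its cheapest open site; total = fixed + service.
{A, C}: M1→C 2·22=44, M2→C 6·15=90, M3→C 2·11=22, M4→C 3·16=48, M5→A 6·14=84, M6→C 3·19=57. Service 345; fixed 27; total 372.
{B, C}: service 359 + fixed 14 = 373
{A, B, C}: service 345 + fixed 36 = 381
{A, B, C, D, E}: service 345 + fixed 75 = 420
No other subset beats 372.

Open A and C; minimum total cost 372.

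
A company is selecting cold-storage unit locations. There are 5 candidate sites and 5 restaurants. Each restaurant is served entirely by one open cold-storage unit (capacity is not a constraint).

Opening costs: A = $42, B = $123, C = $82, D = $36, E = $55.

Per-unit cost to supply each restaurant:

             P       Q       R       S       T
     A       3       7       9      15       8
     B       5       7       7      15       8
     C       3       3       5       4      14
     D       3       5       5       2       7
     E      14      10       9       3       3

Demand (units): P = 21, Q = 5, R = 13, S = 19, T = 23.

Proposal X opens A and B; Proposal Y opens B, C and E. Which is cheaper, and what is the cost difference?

Proposal Y is cheaper by 294.

Proposal X: {A, B}: P→A 3·21=63, Q→A 7·5=35, R→B 7·13=91, S→A 15·19=285, T→A 8·23=184. Service 658; fixed 165; total 823.
Proposal Y: {B, C, E}: P→C 3·21=63, Q→C 3·5=15, R→C 5·13=65, S→E 3·19=57, T→E 3·23=69. Service 269; fixed 260; total 529.
Difference: |823 − 529| = 294.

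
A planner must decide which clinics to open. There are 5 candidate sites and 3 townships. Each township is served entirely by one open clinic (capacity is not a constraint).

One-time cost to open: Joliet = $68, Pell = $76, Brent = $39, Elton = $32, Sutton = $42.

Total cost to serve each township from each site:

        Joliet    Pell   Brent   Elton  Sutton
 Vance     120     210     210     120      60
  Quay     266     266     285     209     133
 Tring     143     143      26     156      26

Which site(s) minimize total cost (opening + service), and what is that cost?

Open Sutton only; minimum total cost 261.

For any fixed open set, each township goes to its cheapest open site; total = fixed + service.
{Sutton}: Vance→Sutton 60, Quay→Sutton 133, Tring→Sutton 26. Service 219; fixed 42; total 261.
{Elton, Sutton}: Vance→Sutton 60, Quay→Sutton 133, Tring→Sutton 26. Service 219; fixed 74; total 293.
{Brent, Sutton}: service 219 + fixed 81 = 300
{Joliet, Pell, Brent, Elton, Sutton}: Vance→Sutton 60, Quay→Sutton 133, Tring→Brent 26. Service 219; fixed 257; total 476.
No other subset beats 261.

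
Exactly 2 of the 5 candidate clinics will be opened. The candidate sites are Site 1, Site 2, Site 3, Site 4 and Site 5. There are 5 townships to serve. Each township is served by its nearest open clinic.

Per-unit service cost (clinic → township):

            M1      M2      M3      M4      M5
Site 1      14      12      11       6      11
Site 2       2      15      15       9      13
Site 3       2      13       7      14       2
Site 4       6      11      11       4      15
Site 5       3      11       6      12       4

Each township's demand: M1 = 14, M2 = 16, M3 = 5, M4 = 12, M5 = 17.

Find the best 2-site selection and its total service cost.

With exactly 2 open, each township uses its cheapest among the chosen.
{Site 3, Site 4}: M1→Site 3 2·14=28, M2→Site 4 11·16=176, M3→Site 3 7·5=35, M4→Site 4 4·12=48, M5→Site 3 2·17=34. Service cost 321.
{Site 1, Site 3}: service cost 361
{Site 4, Site 5}: service cost 364
Among all 10 size-2 choices, {Site 3, Site 4} is lowest.

Choose Site 3 and Site 4; total service cost 321.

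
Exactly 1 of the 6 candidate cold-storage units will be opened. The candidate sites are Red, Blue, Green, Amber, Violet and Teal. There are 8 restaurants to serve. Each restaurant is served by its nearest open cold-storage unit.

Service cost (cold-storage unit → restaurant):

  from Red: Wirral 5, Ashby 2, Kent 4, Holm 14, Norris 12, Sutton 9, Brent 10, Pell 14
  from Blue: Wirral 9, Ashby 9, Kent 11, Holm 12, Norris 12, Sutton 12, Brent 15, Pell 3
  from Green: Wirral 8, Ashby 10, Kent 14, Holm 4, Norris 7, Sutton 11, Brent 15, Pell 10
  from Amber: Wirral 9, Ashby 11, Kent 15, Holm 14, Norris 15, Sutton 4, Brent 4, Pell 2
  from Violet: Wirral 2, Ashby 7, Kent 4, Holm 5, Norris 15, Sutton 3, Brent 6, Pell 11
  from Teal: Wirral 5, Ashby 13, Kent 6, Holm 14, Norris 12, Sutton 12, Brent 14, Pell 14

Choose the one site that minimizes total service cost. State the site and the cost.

Choose Violet only; total service cost 53.

With exactly 1 open, each restaurant uses its cheapest among the chosen.
{Violet}: Wirral→Violet 2, Ashby→Violet 7, Kent→Violet 4, Holm→Violet 5, Norris→Violet 15, Sutton→Violet 3, Brent→Violet 6, Pell→Violet 11. Service cost 53.
{Red}: service cost 70
{Amber}: service cost 74
Among all 6 size-1 choices, {Violet} is lowest.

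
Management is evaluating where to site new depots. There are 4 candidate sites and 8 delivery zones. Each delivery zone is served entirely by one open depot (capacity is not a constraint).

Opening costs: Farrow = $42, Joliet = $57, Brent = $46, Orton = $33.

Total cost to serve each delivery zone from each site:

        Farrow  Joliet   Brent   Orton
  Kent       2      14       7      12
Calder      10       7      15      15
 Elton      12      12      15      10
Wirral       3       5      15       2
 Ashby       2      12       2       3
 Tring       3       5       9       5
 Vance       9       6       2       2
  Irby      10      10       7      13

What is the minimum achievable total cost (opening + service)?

For any fixed open set, each delivery zone goes to its cheapest open site; total = fixed + service.
{Farrow}: Kent→Farrow 2, Calder→Farrow 10, Elton→Farrow 12, Wirral→Farrow 3, Ashby→Farrow 2, Tring→Farrow 3, Vance→Farrow 9, Irby→Farrow 10. Service 51; fixed 42; total 93.
{Orton}: service 62 + fixed 33 = 95
{Farrow, Orton}: service 41 + fixed 75 = 116
{Farrow, Joliet, Brent, Orton}: service 35 + fixed 178 = 213
No other subset beats 93.

Minimum total cost: 93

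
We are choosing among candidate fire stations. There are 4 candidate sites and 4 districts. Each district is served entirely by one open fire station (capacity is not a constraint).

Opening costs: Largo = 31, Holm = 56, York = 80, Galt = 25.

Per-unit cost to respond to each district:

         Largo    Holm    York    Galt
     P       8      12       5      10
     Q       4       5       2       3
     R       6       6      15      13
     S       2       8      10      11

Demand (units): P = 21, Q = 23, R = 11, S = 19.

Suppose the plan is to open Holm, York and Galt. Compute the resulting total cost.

Total cost: 530

Each district is assigned to its cheapest site among the open ones.
{Holm, York, Galt}: P→York 5·21=105, Q→York 2·23=46, R→Holm 6·11=66, S→Holm 8·19=152. Service 369; fixed 161; total 530.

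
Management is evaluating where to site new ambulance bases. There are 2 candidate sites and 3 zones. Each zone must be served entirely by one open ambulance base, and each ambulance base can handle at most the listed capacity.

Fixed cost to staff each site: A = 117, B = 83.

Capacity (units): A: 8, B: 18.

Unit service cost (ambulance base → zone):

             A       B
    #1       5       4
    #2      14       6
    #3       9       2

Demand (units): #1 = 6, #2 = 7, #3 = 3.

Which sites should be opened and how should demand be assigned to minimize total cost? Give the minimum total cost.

Open {B}: #1→B 4·6=24, #2→B 6·7=42, #3→B 2·3=6.
Loads: B carries 16/18. Service 72; fixed 83; total 155.
Next best feasible plan costs 272.

Minimum total cost: 155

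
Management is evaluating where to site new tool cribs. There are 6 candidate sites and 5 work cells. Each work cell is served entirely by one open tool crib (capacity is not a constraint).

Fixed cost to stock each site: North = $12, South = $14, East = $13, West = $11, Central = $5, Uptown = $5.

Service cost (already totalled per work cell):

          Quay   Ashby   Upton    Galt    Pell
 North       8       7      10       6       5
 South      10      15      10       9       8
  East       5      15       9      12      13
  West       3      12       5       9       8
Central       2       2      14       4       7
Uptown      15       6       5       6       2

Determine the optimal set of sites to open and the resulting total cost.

Open Central and Uptown; minimum total cost 25.

For any fixed open set, each work cell goes to its cheapest open site; total = fixed + service.
{Central, Uptown}: Quay→Central 2, Ashby→Central 2, Upton→Uptown 5, Galt→Central 4, Pell→Uptown 2. Service 15; fixed 10; total 25.
{Central}: Quay→Central 2, Ashby→Central 2, Upton→Central 14, Galt→Central 4, Pell→Central 7. Service 29; fixed 5; total 34.
{West, Central}: service 20 + fixed 16 = 36
{North, South, East, West, Central, Uptown}: Quay→Central 2, Ashby→Central 2, Upton→West 5, Galt→Central 4, Pell→Uptown 2. Service 15; fixed 60; total 75.
No other subset beats 25.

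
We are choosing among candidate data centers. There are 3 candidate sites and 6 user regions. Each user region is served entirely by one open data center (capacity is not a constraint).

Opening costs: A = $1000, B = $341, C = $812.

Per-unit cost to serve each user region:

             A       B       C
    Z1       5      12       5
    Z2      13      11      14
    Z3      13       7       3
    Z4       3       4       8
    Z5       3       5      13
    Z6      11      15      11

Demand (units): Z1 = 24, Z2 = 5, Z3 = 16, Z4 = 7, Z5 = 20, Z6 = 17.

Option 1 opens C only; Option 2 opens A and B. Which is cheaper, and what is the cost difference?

Option 1: {C}: Z1→C 5·24=120, Z2→C 14·5=70, Z3→C 3·16=48, Z4→C 8·7=56, Z5→C 13·20=260, Z6→C 11·17=187. Service 741; fixed 812; total 1553.
Option 2: {A, B}: Z1→A 5·24=120, Z2→B 11·5=55, Z3→B 7·16=112, Z4→A 3·7=21, Z5→A 3·20=60, Z6→A 11·17=187. Service 555; fixed 1341; total 1896.
Difference: |1553 − 1896| = 343.

Option 1 is cheaper by 343.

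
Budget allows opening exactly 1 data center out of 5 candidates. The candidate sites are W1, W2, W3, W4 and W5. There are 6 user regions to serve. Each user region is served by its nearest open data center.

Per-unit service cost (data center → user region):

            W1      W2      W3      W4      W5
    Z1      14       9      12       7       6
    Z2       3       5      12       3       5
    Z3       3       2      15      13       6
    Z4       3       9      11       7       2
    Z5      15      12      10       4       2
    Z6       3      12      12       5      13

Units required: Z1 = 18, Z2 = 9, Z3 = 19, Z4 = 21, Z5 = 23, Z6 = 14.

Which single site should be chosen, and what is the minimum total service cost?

With exactly 1 open, each user region uses its cheapest among the chosen.
{W5}: Z1→W5 6·18=108, Z2→W5 5·9=45, Z3→W5 6·19=114, Z4→W5 2·21=42, Z5→W5 2·23=46, Z6→W5 13·14=182. Service cost 537.
{W4}: service cost 709
{W1}: service cost 786
Among all 5 size-1 choices, {W5} is lowest.

Choose W5 only; total service cost 537.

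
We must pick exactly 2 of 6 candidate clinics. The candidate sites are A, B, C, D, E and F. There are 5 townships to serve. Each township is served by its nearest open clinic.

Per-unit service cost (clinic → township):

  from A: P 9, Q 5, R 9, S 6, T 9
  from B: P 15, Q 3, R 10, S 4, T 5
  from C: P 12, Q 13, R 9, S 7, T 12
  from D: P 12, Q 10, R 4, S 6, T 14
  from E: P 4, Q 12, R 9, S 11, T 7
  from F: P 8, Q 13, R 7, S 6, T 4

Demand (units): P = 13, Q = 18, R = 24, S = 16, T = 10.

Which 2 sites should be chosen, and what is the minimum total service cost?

Choose B and D; total service cost 420.

With exactly 2 open, each township uses its cheapest among the chosen.
{B, D}: P→D 12·13=156, Q→B 3·18=54, R→D 4·24=96, S→B 4·16=64, T→B 5·10=50. Service cost 420.
{B, F}: service cost 430
{B, E}: service cost 436
Among all 15 size-2 choices, {B, D} is lowest.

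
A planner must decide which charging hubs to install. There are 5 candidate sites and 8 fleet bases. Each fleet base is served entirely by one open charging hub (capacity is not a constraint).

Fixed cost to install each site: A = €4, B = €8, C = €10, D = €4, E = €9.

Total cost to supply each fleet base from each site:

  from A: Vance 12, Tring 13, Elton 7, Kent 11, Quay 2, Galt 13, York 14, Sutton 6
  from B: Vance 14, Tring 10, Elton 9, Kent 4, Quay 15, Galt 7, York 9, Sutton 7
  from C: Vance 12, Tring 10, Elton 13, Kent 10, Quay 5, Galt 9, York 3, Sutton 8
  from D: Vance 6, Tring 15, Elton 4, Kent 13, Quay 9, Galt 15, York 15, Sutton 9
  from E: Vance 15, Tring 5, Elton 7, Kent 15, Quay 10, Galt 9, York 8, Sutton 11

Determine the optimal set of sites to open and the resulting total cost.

For any fixed open set, each fleet base goes to its cheapest open site; total = fixed + service.
{A, B, D}: Vance→D 6, Tring→B 10, Elton→D 4, Kent→B 4, Quay→A 2, Galt→B 7, York→B 9, Sutton→A 6. Service 48; fixed 16; total 64.
{A, B, D, E}: Vance→D 6, Tring→E 5, Elton→D 4, Kent→B 4, Quay→A 2, Galt→B 7, York→E 8, Sutton→A 6. Service 42; fixed 25; total 67.
{A, B, C, D}: service 42 + fixed 26 = 68
{A, B, C, D, E}: service 37 + fixed 35 = 72
No other subset beats 64.

Open A, B and D; minimum total cost 64.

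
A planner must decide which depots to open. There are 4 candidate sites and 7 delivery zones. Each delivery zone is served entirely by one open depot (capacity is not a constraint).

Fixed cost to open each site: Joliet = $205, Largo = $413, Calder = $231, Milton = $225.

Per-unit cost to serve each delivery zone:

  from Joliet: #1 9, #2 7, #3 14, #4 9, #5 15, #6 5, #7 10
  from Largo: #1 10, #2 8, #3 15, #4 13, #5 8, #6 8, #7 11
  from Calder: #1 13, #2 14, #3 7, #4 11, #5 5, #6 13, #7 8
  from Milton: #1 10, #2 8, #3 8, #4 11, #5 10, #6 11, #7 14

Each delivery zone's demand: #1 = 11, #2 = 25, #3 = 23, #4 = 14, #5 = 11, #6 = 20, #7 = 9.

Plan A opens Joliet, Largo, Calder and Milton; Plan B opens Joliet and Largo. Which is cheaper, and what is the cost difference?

Plan B is cheaper by 244.

Plan A: {Joliet, Largo, Calder, Milton}: #1→Joliet 9·11=99, #2→Joliet 7·25=175, #3→Calder 7·23=161, #4→Joliet 9·14=126, #5→Calder 5·11=55, #6→Joliet 5·20=100, #7→Calder 8·9=72. Service 788; fixed 1074; total 1862.
Plan B: {Joliet, Largo}: #1→Joliet 9·11=99, #2→Joliet 7·25=175, #3→Joliet 14·23=322, #4→Joliet 9·14=126, #5→Largo 8·11=88, #6→Joliet 5·20=100, #7→Joliet 10·9=90. Service 1000; fixed 618; total 1618.
Difference: |1862 − 1618| = 244.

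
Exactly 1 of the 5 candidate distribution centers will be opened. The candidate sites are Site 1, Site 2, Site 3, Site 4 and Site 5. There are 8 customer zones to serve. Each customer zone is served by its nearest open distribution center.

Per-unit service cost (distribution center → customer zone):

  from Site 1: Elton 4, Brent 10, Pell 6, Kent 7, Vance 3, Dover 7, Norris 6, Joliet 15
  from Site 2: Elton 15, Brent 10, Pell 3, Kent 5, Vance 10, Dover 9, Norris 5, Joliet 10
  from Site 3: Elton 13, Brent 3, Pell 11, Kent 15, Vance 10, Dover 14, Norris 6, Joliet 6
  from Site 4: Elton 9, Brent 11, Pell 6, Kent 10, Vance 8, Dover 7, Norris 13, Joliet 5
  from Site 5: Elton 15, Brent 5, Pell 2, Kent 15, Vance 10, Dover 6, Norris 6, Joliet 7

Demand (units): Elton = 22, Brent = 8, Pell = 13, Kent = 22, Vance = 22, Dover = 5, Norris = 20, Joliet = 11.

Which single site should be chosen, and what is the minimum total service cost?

Choose Site 1 only; total service cost 786.

With exactly 1 open, each customer zone uses its cheapest among the chosen.
{Site 1}: Elton→Site 1 4·22=88, Brent→Site 1 10·8=80, Pell→Site 1 6·13=78, Kent→Site 1 7·22=154, Vance→Site 1 3·22=66, Dover→Site 1 7·5=35, Norris→Site 1 6·20=120, Joliet→Site 1 15·11=165. Service cost 786.
{Site 2}: service cost 1034
{Site 4}: service cost 1110
Among all 5 size-1 choices, {Site 1} is lowest.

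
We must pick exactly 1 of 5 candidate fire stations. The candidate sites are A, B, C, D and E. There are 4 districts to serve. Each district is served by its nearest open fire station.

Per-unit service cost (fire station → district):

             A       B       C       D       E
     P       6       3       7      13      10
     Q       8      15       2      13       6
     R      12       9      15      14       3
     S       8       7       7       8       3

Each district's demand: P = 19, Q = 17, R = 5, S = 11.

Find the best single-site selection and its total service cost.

With exactly 1 open, each district uses its cheapest among the chosen.
{C}: P→C 7·19=133, Q→C 2·17=34, R→C 15·5=75, S→C 7·11=77. Service cost 319.
{E}: service cost 340
{A}: service cost 398
Among all 5 size-1 choices, {C} is lowest.

Choose C only; total service cost 319.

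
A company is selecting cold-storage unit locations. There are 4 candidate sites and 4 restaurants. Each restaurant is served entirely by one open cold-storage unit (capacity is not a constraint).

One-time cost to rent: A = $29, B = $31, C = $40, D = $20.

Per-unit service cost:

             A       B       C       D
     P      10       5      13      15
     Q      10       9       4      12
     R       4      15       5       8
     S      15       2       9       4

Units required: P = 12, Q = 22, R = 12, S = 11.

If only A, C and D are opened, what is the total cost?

Each restaurant is assigned to its cheapest site among the open ones.
{A, C, D}: P→A 10·12=120, Q→C 4·22=88, R→A 4·12=48, S→D 4·11=44. Service 300; fixed 89; total 389.

Total cost: 389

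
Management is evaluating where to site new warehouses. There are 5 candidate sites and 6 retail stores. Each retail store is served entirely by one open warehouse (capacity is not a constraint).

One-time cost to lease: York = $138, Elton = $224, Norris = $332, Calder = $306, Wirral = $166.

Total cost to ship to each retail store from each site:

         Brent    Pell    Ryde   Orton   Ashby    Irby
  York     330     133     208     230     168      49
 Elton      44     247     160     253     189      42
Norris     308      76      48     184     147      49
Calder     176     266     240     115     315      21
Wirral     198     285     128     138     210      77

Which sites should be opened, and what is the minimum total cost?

For any fixed open set, each retail store goes to its cheapest open site; total = fixed + service.
{Elton, Norris}: Brent→Elton 44, Pell→Norris 76, Ryde→Norris 48, Orton→Norris 184, Ashby→Norris 147, Irby→Elton 42. Service 541; fixed 556; total 1097.
{York, Wirral}: service 814 + fixed 304 = 1118
{York, Elton}: service 777 + fixed 362 = 1139
{York, Elton, Norris, Calder, Wirral}: Brent→Elton 44, Pell→Norris 76, Ryde→Norris 48, Orton→Calder 115, Ashby→Norris 147, Irby→Calder 21. Service 451; fixed 1166; total 1617.
No other subset beats 1097.

Open Elton and Norris; minimum total cost 1097.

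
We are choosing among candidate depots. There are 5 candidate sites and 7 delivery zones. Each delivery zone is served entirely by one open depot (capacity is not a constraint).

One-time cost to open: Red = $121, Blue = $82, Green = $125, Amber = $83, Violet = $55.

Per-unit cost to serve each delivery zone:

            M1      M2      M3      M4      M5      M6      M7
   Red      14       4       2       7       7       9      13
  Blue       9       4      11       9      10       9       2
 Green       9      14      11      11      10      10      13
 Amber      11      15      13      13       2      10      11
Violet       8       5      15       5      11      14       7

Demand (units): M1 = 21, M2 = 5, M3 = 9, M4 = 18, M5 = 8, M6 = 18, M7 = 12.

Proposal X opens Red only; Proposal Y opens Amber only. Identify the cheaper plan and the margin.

Proposal X is cheaper by 115.

Proposal X: {Red}: M1→Red 14·21=294, M2→Red 4·5=20, M3→Red 2·9=18, M4→Red 7·18=126, M5→Red 7·8=56, M6→Red 9·18=162, M7→Red 13·12=156. Service 832; fixed 121; total 953.
Proposal Y: {Amber}: M1→Amber 11·21=231, M2→Amber 15·5=75, M3→Amber 13·9=117, M4→Amber 13·18=234, M5→Amber 2·8=16, M6→Amber 10·18=180, M7→Amber 11·12=132. Service 985; fixed 83; total 1068.
Difference: |953 − 1068| = 115.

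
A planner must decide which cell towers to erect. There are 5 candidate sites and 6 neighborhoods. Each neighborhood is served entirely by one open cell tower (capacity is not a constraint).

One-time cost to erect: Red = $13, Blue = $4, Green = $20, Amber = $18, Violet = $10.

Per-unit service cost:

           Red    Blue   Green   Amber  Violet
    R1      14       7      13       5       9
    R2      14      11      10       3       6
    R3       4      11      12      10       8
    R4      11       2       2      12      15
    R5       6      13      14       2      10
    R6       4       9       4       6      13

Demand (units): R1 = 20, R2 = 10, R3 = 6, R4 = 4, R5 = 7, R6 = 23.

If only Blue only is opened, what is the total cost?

Each neighborhood is assigned to its cheapest site among the open ones.
{Blue}: R1→Blue 7·20=140, R2→Blue 11·10=110, R3→Blue 11·6=66, R4→Blue 2·4=8, R5→Blue 13·7=91, R6→Blue 9·23=207. Service 622; fixed 4; total 626.

Total cost: 626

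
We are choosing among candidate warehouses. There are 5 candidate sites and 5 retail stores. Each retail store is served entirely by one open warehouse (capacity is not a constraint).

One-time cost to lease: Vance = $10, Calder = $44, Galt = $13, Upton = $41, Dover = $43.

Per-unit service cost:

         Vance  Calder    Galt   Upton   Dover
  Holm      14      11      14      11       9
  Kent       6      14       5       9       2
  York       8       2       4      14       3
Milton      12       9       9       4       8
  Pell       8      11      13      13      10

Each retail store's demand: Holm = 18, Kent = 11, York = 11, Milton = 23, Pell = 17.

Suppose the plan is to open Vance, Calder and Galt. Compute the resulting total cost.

Each retail store is assigned to its cheapest site among the open ones.
{Vance, Calder, Galt}: Holm→Calder 11·18=198, Kent→Galt 5·11=55, York→Calder 2·11=22, Milton→Calder 9·23=207, Pell→Vance 8·17=136. Service 618; fixed 67; total 685.

Total cost: 685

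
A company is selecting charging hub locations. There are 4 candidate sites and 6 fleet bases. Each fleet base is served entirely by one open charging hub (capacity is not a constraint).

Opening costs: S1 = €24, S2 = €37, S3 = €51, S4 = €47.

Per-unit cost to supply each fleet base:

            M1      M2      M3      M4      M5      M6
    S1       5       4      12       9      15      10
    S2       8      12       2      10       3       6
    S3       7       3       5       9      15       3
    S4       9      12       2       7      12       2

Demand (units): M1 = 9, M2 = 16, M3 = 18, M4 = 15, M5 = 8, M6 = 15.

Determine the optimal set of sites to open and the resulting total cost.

For any fixed open set, each fleet base goes to its cheapest open site; total = fixed + service.
{S1, S2, S4}: M1→S1 5·9=45, M2→S1 4·16=64, M3→S2 2·18=36, M4→S4 7·15=105, M5→S2 3·8=24, M6→S4 2·15=30. Service 304; fixed 108; total 412.
{S2, S3}: service 351 + fixed 88 = 439
{S2, S3, S4}: service 306 + fixed 135 = 441
{S1, S2, S3, S4}: service 288 + fixed 159 = 447
No other subset beats 412.

Open S1, S2 and S4; minimum total cost 412.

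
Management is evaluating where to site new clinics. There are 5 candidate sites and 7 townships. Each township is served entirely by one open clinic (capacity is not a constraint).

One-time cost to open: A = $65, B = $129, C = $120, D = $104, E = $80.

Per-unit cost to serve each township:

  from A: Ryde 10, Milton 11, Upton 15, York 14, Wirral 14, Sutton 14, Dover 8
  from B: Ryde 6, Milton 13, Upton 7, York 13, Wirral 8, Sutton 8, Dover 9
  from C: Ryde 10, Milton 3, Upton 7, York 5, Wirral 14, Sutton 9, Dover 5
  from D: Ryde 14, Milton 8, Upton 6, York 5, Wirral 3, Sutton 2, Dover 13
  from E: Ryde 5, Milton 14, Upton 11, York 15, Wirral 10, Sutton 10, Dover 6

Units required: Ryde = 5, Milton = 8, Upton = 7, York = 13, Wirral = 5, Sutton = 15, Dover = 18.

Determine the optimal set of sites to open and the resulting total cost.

For any fixed open set, each township goes to its cheapest open site; total = fixed + service.
{D, E}: Ryde→E 5·5=25, Milton→D 8·8=64, Upton→D 6·7=42, York→D 5·13=65, Wirral→D 3·5=15, Sutton→D 2·15=30, Dover→E 6·18=108. Service 349; fixed 184; total 533.
{C, D}: Ryde→C 10·5=50, Milton→C 3·8=24, Upton→D 6·7=42, York→C 5·13=65, Wirral→D 3·5=15, Sutton→D 2·15=30, Dover→C 5·18=90. Service 316; fixed 224; total 540.
{A, D}: Ryde→A 10·5=50, Milton→D 8·8=64, Upton→D 6·7=42, York→D 5·13=65, Wirral→D 3·5=15, Sutton→D 2·15=30, Dover→A 8·18=144. Service 410; fixed 169; total 579.
{A, B, C, D, E}: service 291 + fixed 498 = 789
No other subset beats 533.

Open D and E; minimum total cost 533.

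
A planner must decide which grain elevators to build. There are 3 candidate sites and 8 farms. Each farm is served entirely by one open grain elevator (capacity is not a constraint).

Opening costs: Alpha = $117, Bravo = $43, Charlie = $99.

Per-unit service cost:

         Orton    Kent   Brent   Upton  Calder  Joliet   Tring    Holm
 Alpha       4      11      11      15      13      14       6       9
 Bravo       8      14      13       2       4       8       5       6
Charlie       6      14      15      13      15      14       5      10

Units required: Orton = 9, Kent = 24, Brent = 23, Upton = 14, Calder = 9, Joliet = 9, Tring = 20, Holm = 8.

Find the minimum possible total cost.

For any fixed open set, each farm goes to its cheapest open site; total = fixed + service.
{Alpha, Bravo}: Orton→Alpha 4·9=36, Kent→Alpha 11·24=264, Brent→Alpha 11·23=253, Upton→Bravo 2·14=28, Calder→Bravo 4·9=36, Joliet→Bravo 8·9=72, Tring→Bravo 5·20=100, Holm→Bravo 6·8=48. Service 837; fixed 160; total 997.
{Bravo}: service 991 + fixed 43 = 1034
{Alpha, Bravo, Charlie}: service 837 + fixed 259 = 1096
No other subset beats 997.

Minimum total cost: 997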